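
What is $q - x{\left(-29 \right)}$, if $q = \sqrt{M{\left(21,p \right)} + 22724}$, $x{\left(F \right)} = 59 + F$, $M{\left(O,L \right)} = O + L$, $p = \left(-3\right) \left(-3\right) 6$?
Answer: $-30 + \sqrt{22799} \approx 120.99$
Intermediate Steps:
$p = 54$ ($p = 9 \cdot 6 = 54$)
$M{\left(O,L \right)} = L + O$
$q = \sqrt{22799}$ ($q = \sqrt{\left(54 + 21\right) + 22724} = \sqrt{75 + 22724} = \sqrt{22799} \approx 150.99$)
$q - x{\left(-29 \right)} = \sqrt{22799} - \left(59 - 29\right) = \sqrt{22799} - 30 = -30 + \sqrt{22799}$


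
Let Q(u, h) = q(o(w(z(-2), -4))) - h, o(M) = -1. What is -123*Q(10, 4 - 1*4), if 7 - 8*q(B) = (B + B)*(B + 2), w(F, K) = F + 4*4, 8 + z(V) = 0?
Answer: -1107/8 ≈ -138.38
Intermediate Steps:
z(V) = -8 (z(V) = -8 + 0 = -8)
w(F, K) = 16 + F (w(F, K) = F + 16 = 16 + F)
q(B) = 7/8 - B*(2 + B)/4 (q(B) = 7/8 - (B + B)*(B + 2)/8 = 7/8 - 2*B*(2 + B)/8 = 7/8 - B*(2 + B)/4)
Q(u, h) = 9/8 - h (Q(u, h) = (7/8 - ½*(-1) - ¼*(-1)²) - h = (7/8 + ½ - ¼*1) - h = (7/8 + ½ - ¼) - h = 9/8 - h)
-123*Q(10, 4 - 1*4) = -123*(9/8 - (4 - 1*4)) = -123*(9/8 - (4 - 4)) = -123*(9/8 - 1*0) = -123*(9/8 + 0) = -123*9/8 = -1107/8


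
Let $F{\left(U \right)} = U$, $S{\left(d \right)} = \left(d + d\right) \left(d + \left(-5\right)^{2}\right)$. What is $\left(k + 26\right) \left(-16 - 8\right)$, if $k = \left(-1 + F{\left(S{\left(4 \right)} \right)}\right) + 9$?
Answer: $-6384$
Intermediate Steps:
$S{\left(d \right)} = 2 d \left(25 + d\right)$ ($S{\left(d \right)} = 2 d \left(d + 25\right) = 2 d \left(25 + d\right)$)
$k = 240$ ($k = \left(-1 + 2 \cdot 4 \left(25 + 4\right)\right) + 9 = \left(-1 + 2 \cdot 4 \cdot 29\right) + 9 = \left(-1 + 232\right) + 9 = 231 + 9 = 240$)
$\left(k + 26\right) \left(-16 - 8\right) = \left(240 + 26\right) \left(-16 - 8\right) = 266 \left(-16 - 8\right) = 266 \left(-24\right) = -6384$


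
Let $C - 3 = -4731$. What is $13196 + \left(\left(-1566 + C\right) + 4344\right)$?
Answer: $11246$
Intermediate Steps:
$C = -4728$ ($C = 3 - 4731 = -4728$)
$13196 + \left(\left(-1566 + C\right) + 4344\right) = 13196 + \left(\left(-1566 - 4728\right) + 4344\right) = 13196 + \left(-6294 + 4344\right) = 13196 - 1950 = 11246$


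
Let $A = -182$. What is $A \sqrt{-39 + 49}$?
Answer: $- 182 \sqrt{10} \approx -575.53$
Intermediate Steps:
$A \sqrt{-39 + 49} = - 182 \sqrt{-39 + 49} = - 182 \sqrt{10}$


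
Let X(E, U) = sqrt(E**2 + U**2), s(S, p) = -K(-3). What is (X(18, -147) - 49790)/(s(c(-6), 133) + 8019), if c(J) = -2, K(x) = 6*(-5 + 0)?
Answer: -49790/8049 + sqrt(2437)/2683 ≈ -6.1675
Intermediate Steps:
K(x) = -30 (K(x) = 6*(-5) = -30)
s(S, p) = 30 (s(S, p) = -1*(-30) = 30)
(X(18, -147) - 49790)/(s(c(-6), 133) + 8019) = (sqrt(18**2 + (-147)**2) - 49790)/(30 + 8019) = (sqrt(324 + 21609) - 49790)/8049 = (sqrt(21933) - 49790)*(1/8049) = (3*sqrt(2437) - 49790)*(1/8049) = (-49790 + 3*sqrt(2437))*(1/8049) = -49790/8049 + sqrt(2437)/2683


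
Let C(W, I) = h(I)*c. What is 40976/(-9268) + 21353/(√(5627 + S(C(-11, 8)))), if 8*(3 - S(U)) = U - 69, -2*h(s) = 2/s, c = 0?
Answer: -10244/2317 + 42706*√90218/45109 ≈ 279.94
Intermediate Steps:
h(s) = -1/s
C(W, I) = 0 (C(W, I) = -1/I*0 = 0)
S(U) = 93/8 - U/8 (S(U) = 3 - (U - 69)/8 = 3 - (-69 + U)/8 = 3 + (69/8 - U/8) = 93/8 - U/8)
40976/(-9268) + 21353/(√(5627 + S(C(-11, 8)))) = 40976/(-9268) + 21353/(√(5627 + (93/8 - ⅛*0))) = 40976*(-1/9268) + 21353/(√(5627 + (93/8 + 0))) = -10244/2317 + 21353/(√(5627 + 93/8)) = -10244/2317 + 21353/(√(45109/8)) = -10244/2317 + 21353/((√90218/4)) = -10244/2317 + 21353*(2*√90218/45109) = -10244/2317 + 42706*√90218/45109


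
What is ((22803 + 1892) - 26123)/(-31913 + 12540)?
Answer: 1428/19373 ≈ 0.073711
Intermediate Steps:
((22803 + 1892) - 26123)/(-31913 + 12540) = (24695 - 26123)/(-19373) = -1428*(-1/19373) = 1428/19373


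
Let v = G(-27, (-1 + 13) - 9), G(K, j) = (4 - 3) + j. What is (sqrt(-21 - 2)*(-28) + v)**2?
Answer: -18016 - 224*I*sqrt(23) ≈ -18016.0 - 1074.3*I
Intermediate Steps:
G(K, j) = 1 + j
v = 4 (v = 1 + ((-1 + 13) - 9) = 1 + (12 - 9) = 1 + 3 = 4)
(sqrt(-21 - 2)*(-28) + v)**2 = (sqrt(-21 - 2)*(-28) + 4)**2 = (sqrt(-23)*(-28) + 4)**2 = ((I*sqrt(23))*(-28) + 4)**2 = (-28*I*sqrt(23) + 4)**2 = (4 - 28*I*sqrt(23))**2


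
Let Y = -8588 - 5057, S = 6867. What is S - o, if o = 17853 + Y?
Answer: 2659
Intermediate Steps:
Y = -13645
o = 4208 (o = 17853 - 13645 = 4208)
S - o = 6867 - 1*4208 = 6867 - 4208 = 2659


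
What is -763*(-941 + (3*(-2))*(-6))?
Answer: 690515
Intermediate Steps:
-763*(-941 + (3*(-2))*(-6)) = -763*(-941 - 6*(-6)) = -763*(-941 + 36) = -763*(-905) = 690515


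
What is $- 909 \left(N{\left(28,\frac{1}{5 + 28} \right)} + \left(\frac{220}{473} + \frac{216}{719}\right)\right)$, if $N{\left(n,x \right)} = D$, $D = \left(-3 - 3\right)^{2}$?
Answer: $- \frac{1033242120}{30917} \approx -33420.0$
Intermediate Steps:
$D = 36$ ($D = \left(-6\right)^{2} = 36$)
$N{\left(n,x \right)} = 36$
$- 909 \left(N{\left(28,\frac{1}{5 + 28} \right)} + \left(\frac{220}{473} + \frac{216}{719}\right)\right) = - 909 \left(36 + \left(\frac{220}{473} + \frac{216}{719}\right)\right) = - 909 \left(36 + \left(220 \cdot \frac{1}{473} + 216 \cdot \frac{1}{719}\right)\right) = - 909 \left(36 + \left(\frac{20}{43} + \frac{216}{719}\right)\right) = - 909 \left(36 + \frac{23668}{30917}\right) = \left(-909\right) \frac{1136680}{30917} = - \frac{1033242120}{30917}$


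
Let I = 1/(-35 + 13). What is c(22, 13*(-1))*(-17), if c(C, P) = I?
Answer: 17/22 ≈ 0.77273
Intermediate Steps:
I = -1/22 (I = 1/(-22) = -1/22 ≈ -0.045455)
c(C, P) = -1/22
c(22, 13*(-1))*(-17) = -1/22*(-17) = 17/22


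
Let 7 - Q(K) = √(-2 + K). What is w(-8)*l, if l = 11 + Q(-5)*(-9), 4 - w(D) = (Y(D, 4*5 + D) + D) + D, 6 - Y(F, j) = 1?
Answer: -780 + 135*I*√7 ≈ -780.0 + 357.18*I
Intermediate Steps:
Y(F, j) = 5 (Y(F, j) = 6 - 1*1 = 6 - 1 = 5)
w(D) = -1 - 2*D (w(D) = 4 - ((5 + D) + D) = 4 - (5 + 2*D) = 4 + (-5 - 2*D) = -1 - 2*D)
Q(K) = 7 - √(-2 + K)
l = -52 + 9*I*√7 (l = 11 + (7 - √(-2 - 5))*(-9) = 11 + (7 - √(-7))*(-9) = 11 + (7 - I*√7)*(-9) = 11 + (-63 + 9*I*√7) = -52 + 9*I*√7 ≈ -52.0 + 23.812*I)
w(-8)*l = (-1 - 2*(-8))*(-52 + 9*I*√7) = (-1 + 16)*(-52 + 9*I*√7) = 15*(-52 + 9*I*√7) = -780 + 135*I*√7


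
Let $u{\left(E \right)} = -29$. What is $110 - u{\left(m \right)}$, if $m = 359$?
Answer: $139$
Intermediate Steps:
$110 - u{\left(m \right)} = 110 - -29 = 110 + 29 = 139$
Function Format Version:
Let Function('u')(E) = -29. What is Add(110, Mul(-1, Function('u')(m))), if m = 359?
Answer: 139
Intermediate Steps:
Add(110, Mul(-1, Function('u')(m))) = Add(110, Mul(-1, -29)) = Add(110, 29) = 139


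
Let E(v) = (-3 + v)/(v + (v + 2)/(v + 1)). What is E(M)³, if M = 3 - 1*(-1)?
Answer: 125/17576 ≈ 0.0071120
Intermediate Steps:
M = 4 (M = 3 + 1 = 4)
E(v) = (-3 + v)/(v + (2 + v)/(1 + v))
E(M)³ = ((-3 + 4² - 2*4)/(2 + 4² + 2*4))³ = ((-3 + 16 - 8)/(2 + 16 + 8))³ = (5/26)³ = 125/17576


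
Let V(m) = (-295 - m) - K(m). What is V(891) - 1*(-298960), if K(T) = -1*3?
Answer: 297777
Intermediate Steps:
K(T) = -3
V(m) = -292 - m (V(m) = (-295 - m) - 1*(-3) = (-295 - m) + 3 = -292 - m)
V(891) - 1*(-298960) = (-292 - 1*891) - 1*(-298960) = (-292 - 891) + 298960 = -1183 + 298960 = 297777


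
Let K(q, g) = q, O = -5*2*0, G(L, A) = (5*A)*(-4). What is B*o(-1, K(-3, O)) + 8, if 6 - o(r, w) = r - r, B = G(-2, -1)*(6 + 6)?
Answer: 1448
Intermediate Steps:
G(L, A) = -20*A
O = 0 (O = -10*0 = 0)
B = 240 (B = (-20*(-1))*(6 + 6) = 20*12 = 240)
o(r, w) = 6 (o(r, w) = 6 - (r - r) = 6 - 1*0 = 6 + 0 = 6)
B*o(-1, K(-3, O)) + 8 = 240*6 + 8 = 1440 + 8 = 1448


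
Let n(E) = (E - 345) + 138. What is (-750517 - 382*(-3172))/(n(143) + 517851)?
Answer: 461187/517787 ≈ 0.89069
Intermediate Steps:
n(E) = -207 + E (n(E) = (-345 + E) + 138 = -207 + E)
(-750517 - 382*(-3172))/(n(143) + 517851) = (-750517 - 382*(-3172))/((-207 + 143) + 517851) = (-750517 + 1211704)/(-64 + 517851) = 461187/517787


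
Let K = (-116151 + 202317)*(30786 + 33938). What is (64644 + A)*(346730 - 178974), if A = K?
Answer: 935587429333968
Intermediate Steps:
K = 5577008184 (K = 86166*64724 = 5577008184)
A = 5577008184
(64644 + A)*(346730 - 178974) = (64644 + 5577008184)*(346730 - 178974) = 5577072828*167756 = 935587429333968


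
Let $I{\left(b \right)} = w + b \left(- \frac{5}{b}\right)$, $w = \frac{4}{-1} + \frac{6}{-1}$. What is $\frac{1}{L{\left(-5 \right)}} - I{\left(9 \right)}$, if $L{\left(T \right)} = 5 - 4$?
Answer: $16$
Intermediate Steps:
$w = -10$ ($w = 4 \left(-1\right) + 6 \left(-1\right) = -4 - 6 = -10$)
$L{\left(T \right)} = 1$ ($L{\left(T \right)} = 5 - 4 = 1$)
$I{\left(b \right)} = -15$ ($I{\left(b \right)} = -10 + b \left(- \frac{5}{b}\right) = -10 - 5 = -15$)
$\frac{1}{L{\left(-5 \right)}} - I{\left(9 \right)} = 1^{-1} - -15 = 1 + 15 = 16$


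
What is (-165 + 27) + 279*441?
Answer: 122901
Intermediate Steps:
(-165 + 27) + 279*441 = -138 + 123039 = 122901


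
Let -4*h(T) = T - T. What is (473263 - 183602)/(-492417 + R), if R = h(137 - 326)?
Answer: -289661/492417 ≈ -0.58824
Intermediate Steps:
h(T) = 0 (h(T) = -(T - T)/4 = -¼*0 = 0)
R = 0
(473263 - 183602)/(-492417 + R) = (473263 - 183602)/(-492417 + 0) = 289661/(-492417) = 289661*(-1/492417) = -289661/492417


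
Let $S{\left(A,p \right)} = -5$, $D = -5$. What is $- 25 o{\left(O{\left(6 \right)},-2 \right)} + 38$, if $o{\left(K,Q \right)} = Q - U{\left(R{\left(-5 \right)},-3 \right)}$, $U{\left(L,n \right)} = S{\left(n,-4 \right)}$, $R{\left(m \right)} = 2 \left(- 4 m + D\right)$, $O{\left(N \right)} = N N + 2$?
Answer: $-37$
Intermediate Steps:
$O{\left(N \right)} = 2 + N^{2}$ ($O{\left(N \right)} = N^{2} + 2 = 2 + N^{2}$)
$R{\left(m \right)} = -10 - 8 m$ ($R{\left(m \right)} = 2 \left(- 4 m - 5\right) = 2 \left(-5 - 4 m\right) = -10 - 8 m$)
$U{\left(L,n \right)} = -5$
$o{\left(K,Q \right)} = 5 + Q$ ($o{\left(K,Q \right)} = Q - -5 = Q + 5 = 5 + Q$)
$- 25 o{\left(O{\left(6 \right)},-2 \right)} + 38 = - 25 \left(5 - 2\right) + 38 = \left(-25\right) 3 + 38 = -75 + 38 = -37$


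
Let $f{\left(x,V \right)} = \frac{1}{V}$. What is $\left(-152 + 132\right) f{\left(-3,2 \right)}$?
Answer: $-10$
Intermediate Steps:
$\left(-152 + 132\right) f{\left(-3,2 \right)} = \frac{-152 + 132}{2} = \left(-20\right) \frac{1}{2} = -10$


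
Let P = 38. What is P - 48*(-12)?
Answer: 614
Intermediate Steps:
P - 48*(-12) = 38 - 48*(-12) = 38 + 576 = 614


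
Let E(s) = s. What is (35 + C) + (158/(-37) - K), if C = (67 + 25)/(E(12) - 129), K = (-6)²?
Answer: -26219/4329 ≈ -6.0566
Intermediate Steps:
K = 36
C = -92/117 (C = (67 + 25)/(12 - 129) = 92/(-117) = 92*(-1/117) = -92/117 ≈ -0.78632)
(35 + C) + (158/(-37) - K) = (35 - 92/117) + (158/(-37) - 1*36) = 4003/117 + (158*(-1/37) - 36) = 4003/117 + (-158/37 - 36) = 4003/117 - 1490/37 = -26219/4329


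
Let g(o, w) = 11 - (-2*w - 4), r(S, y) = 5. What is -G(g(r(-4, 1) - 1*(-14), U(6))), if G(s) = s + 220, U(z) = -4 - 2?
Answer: -223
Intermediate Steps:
U(z) = -6
g(o, w) = 15 + 2*w (g(o, w) = 11 - (-4 - 2*w) = 11 + (4 + 2*w) = 15 + 2*w)
G(s) = 220 + s
-G(g(r(-4, 1) - 1*(-14), U(6))) = -(220 + (15 + 2*(-6))) = -(220 + (15 - 12)) = -(220 + 3) = -1*223 = -223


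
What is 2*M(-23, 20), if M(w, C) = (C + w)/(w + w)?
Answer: 3/23 ≈ 0.13043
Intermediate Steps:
M(w, C) = (C + w)/(2*w) (M(w, C) = (C + w)/((2*w)) = (C + w)*(1/(2*w)) = (C + w)/(2*w))
2*M(-23, 20) = 2*((½)*(20 - 23)/(-23)) = 2*((½)*(-1/23)*(-3)) = 2*(3/46) = 3/23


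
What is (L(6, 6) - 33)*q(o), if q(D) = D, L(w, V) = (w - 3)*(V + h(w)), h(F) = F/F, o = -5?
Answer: 60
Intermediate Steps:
h(F) = 1
L(w, V) = (1 + V)*(-3 + w) (L(w, V) = (w - 3)*(V + 1) = (-3 + w)*(1 + V) = (1 + V)*(-3 + w))
(L(6, 6) - 33)*q(o) = ((-3 + 6 - 3*6 + 6*6) - 33)*(-5) = ((-3 + 6 - 18 + 36) - 33)*(-5) = (21 - 33)*(-5) = -12*(-5) = 60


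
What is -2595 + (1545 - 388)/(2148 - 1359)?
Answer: -2046298/789 ≈ -2593.5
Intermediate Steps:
-2595 + (1545 - 388)/(2148 - 1359) = -2595 + 1157/789 = -2046298/789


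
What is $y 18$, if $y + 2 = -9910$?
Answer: $-178416$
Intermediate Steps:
$y = -9912$ ($y = -2 - 9910 = -9912$)
$y 18 = \left(-9912\right) 18 = -178416$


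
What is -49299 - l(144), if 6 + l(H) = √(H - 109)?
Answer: -49293 - √35 ≈ -49299.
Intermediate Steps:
l(H) = -6 + √(-109 + H) (l(H) = -6 + √(H - 109) = -6 + √(-109 + H))
-49299 - l(144) = -49299 - (-6 + √(-109 + 144)) = -49299 - (-6 + √35) = -49299 + (6 - √35) = -49293 - √35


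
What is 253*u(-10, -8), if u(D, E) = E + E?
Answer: -4048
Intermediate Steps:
u(D, E) = 2*E
253*u(-10, -8) = 253*(2*(-8)) = 253*(-16) = -4048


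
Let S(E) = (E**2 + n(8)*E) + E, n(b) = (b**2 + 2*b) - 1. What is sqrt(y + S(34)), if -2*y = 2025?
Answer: sqrt(11454)/2 ≈ 53.512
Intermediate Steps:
n(b) = -1 + b**2 + 2*b
y = -2025/2 (y = -1/2*2025 = -2025/2 ≈ -1012.5)
S(E) = E**2 + 80*E (S(E) = (E**2 + (-1 + 8**2 + 2*8)*E) + E = (E**2 + (-1 + 64 + 16)*E) + E = (E**2 + 79*E) + E = E**2 + 80*E)
sqrt(y + S(34)) = sqrt(-2025/2 + 34*(80 + 34)) = sqrt(-2025/2 + 34*114) = sqrt(-2025/2 + 3876) = sqrt(5727/2) = sqrt(11454)/2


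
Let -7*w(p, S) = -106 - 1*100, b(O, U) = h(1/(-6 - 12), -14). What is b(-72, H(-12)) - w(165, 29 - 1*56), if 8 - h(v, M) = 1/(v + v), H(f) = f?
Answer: -87/7 ≈ -12.429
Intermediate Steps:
h(v, M) = 8 - 1/(2*v) (h(v, M) = 8 - 1/(v + v) = 8 - 1/(2*v))
b(O, U) = 17 (b(O, U) = 8 - 1/(2*(1/(-6 - 12))) = 8 - 1/(2*(1/(-18))) = 8 - 1/(2*(-1/18)) = 8 - 1/2*(-18) = 8 + 9 = 17)
w(p, S) = 206/7 (w(p, S) = -(-106 - 1*100)/7 = -(-106 - 100)/7 = -1/7*(-206) = 206/7)
b(-72, H(-12)) - w(165, 29 - 1*56) = 17 - 1*206/7 = 17 - 206/7 = -87/7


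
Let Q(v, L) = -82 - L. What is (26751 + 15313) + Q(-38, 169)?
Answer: 41813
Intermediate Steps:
(26751 + 15313) + Q(-38, 169) = (26751 + 15313) + (-82 - 1*169) = 42064 + (-82 - 169) = 42064 - 251 = 41813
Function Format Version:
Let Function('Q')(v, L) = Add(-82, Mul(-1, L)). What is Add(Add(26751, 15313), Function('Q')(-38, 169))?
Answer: 41813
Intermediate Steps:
Add(Add(26751, 15313), Function('Q')(-38, 169)) = Add(Add(26751, 15313), Add(-82, Mul(-1, 169))) = Add(42064, Add(-82, -169)) = Add(42064, -251) = 41813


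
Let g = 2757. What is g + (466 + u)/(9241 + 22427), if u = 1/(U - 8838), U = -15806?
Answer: 2151646495447/780426192 ≈ 2757.0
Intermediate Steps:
u = -1/24644 (u = 1/(-15806 - 8838) = 1/(-24644) = -1/24644 ≈ -4.0578e-5)
g + (466 + u)/(9241 + 22427) = 2757 + (466 - 1/24644)/(9241 + 22427) = 2757 + (11484103/24644)/31668 = 2757 + (11484103/24644)*(1/31668) = 2757 + 11484103/780426192 = 2151646495447/780426192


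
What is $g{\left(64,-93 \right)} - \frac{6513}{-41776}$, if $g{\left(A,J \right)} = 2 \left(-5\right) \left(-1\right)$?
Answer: $\frac{424273}{41776} \approx 10.156$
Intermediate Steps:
$g{\left(A,J \right)} = 10$ ($g{\left(A,J \right)} = \left(-10\right) \left(-1\right) = 10$)
$g{\left(64,-93 \right)} - \frac{6513}{-41776} = 10 - \frac{6513}{-41776} = 10 - - \frac{6513}{41776} = 10 + \frac{6513}{41776} = \frac{424273}{41776}$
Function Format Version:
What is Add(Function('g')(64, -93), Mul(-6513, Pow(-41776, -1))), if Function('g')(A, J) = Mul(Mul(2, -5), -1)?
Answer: Rational(424273, 41776) ≈ 10.156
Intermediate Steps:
Function('g')(A, J) = 10 (Function('g')(A, J) = Mul(-10, -1) = 10)
Add(Function('g')(64, -93), Mul(-6513, Pow(-41776, -1))) = Add(10, Mul(-6513, Pow(-41776, -1))) = Add(10, Mul(-6513, Rational(-1, 41776))) = Add(10, Rational(6513, 41776)) = Rational(424273, 41776)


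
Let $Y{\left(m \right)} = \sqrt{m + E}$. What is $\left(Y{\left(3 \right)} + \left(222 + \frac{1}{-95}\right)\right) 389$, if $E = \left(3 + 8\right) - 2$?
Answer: $\frac{8203621}{95} + 778 \sqrt{3} \approx 87702.0$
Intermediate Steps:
$E = 9$ ($E = 11 - 2 = 9$)
$Y{\left(m \right)} = \sqrt{9 + m}$ ($Y{\left(m \right)} = \sqrt{m + 9} = \sqrt{9 + m}$)
$\left(Y{\left(3 \right)} + \left(222 + \frac{1}{-95}\right)\right) 389 = \left(\sqrt{9 + 3} + \left(222 + \frac{1}{-95}\right)\right) 389 = \left(\sqrt{12} + \left(222 - \frac{1}{95}\right)\right) 389 = \left(2 \sqrt{3} + \frac{21089}{95}\right) 389 = \left(\frac{21089}{95} + 2 \sqrt{3}\right) 389 = \frac{8203621}{95} + 778 \sqrt{3}$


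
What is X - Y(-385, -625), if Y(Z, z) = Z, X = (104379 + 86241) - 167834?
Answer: 23171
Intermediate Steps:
X = 22786 (X = 190620 - 167834 = 22786)
X - Y(-385, -625) = 22786 - 1*(-385) = 22786 + 385 = 23171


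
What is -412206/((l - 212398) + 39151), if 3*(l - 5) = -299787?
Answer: 5974/3959 ≈ 1.5090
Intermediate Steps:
l = -99924 (l = 5 + (⅓)*(-299787) = 5 - 99929 = -99924)
-412206/((l - 212398) + 39151) = -412206/((-99924 - 212398) + 39151) = -412206/(-312322 + 39151) = -412206/(-273171) = -412206*(-1/273171) = 5974/3959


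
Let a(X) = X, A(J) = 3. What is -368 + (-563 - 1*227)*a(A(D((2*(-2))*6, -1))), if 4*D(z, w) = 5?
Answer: -2738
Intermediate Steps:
D(z, w) = 5/4 (D(z, w) = (¼)*5 = 5/4)
-368 + (-563 - 1*227)*a(A(D((2*(-2))*6, -1))) = -368 + (-563 - 1*227)*3 = -368 + (-563 - 227)*3 = -368 - 790*3 = -368 - 2370 = -2738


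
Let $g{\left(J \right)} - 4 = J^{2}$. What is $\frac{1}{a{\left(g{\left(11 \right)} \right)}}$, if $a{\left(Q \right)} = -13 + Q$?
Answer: $\frac{1}{112} \approx 0.0089286$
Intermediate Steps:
$g{\left(J \right)} = 4 + J^{2}$
$\frac{1}{a{\left(g{\left(11 \right)} \right)}} = \frac{1}{-13 + \left(4 + 11^{2}\right)} = \frac{1}{-13 + \left(4 + 121\right)} = \frac{1}{-13 + 125} = \frac{1}{112}$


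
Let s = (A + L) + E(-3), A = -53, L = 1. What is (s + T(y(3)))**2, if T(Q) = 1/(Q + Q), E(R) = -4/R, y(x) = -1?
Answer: 94249/36 ≈ 2618.0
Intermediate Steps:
T(Q) = 1/(2*Q)
s = -152/3 (s = (-53 + 1) - 4/(-3) = -52 - 4*(-1/3) = -52 + 4/3 = -152/3 ≈ -50.667)
(s + T(y(3)))**2 = (-152/3 + (1/2)/(-1))**2 = (-152/3 + (1/2)*(-1))**2 = (-152/3 - 1/2)**2 = (-307/6)**2 = 94249/36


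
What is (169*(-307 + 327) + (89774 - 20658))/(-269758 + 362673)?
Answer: 72496/92915 ≈ 0.78024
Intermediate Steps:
(169*(-307 + 327) + (89774 - 20658))/(-269758 + 362673) = (169*20 + 69116)/92915 = (3380 + 69116)*(1/92915) = 72496*(1/92915) = 72496/92915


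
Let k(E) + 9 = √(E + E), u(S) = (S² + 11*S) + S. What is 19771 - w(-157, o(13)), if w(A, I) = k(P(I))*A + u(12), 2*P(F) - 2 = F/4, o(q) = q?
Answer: 18070 + 157*√21/2 ≈ 18430.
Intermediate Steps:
u(S) = S² + 12*S
P(F) = 1 + F/8 (P(F) = 1 + (F/4)/2 = 1 + F/8)
k(E) = -9 + √2*√E (k(E) = -9 + √(E + E) = -9 + √(2*E) = -9 + √2*√E)
w(A, I) = 288 + A*(-9 + √2*√(1 + I/8)) (w(A, I) = (-9 + √2*√(1 + I/8))*A + 12*(12 + 12) = A*(-9 + √2*√(1 + I/8)) + 12*24 = A*(-9 + √2*√(1 + I/8)) + 288 = 288 + A*(-9 + √2*√(1 + I/8)))
19771 - w(-157, o(13)) = 19771 - (288 + (½)*(-157)*(-18 + √(8 + 13))) = 19771 - (288 + (½)*(-157)*(-18 + √21)) = 19771 - (288 + (1413 - 157*√21/2)) = 19771 - (1701 - 157*√21/2) = 19771 + (-1701 + 157*√21/2) = 18070 + 157*√21/2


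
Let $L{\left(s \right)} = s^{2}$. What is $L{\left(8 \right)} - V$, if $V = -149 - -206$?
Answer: $7$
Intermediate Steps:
$V = 57$ ($V = -149 + 206 = 57$)
$L{\left(8 \right)} - V = 8^{2} - 57 = 64 - 57 = 7$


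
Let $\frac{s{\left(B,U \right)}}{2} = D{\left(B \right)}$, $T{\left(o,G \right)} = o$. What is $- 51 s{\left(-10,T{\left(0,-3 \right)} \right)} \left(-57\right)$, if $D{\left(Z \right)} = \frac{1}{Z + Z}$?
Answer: $- \frac{2907}{10} \approx -290.7$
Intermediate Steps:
$D{\left(Z \right)} = \frac{1}{2 Z}$
$s{\left(B,U \right)} = \frac{1}{B}$ ($s{\left(B,U \right)} = 2 \frac{1}{2 B} = \frac{1}{B}$)
$- 51 s{\left(-10,T{\left(0,-3 \right)} \right)} \left(-57\right) = - \frac{51}{-10} \left(-57\right) = \left(-51\right) \left(- \frac{1}{10}\right) \left(-57\right) = \frac{51}{10} \left(-57\right) = - \frac{2907}{10}$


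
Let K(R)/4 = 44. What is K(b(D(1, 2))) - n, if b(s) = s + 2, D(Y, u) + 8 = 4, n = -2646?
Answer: 2822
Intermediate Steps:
D(Y, u) = -4 (D(Y, u) = -8 + 4 = -4)
b(s) = 2 + s
K(R) = 176 (K(R) = 4*44 = 176)
K(b(D(1, 2))) - n = 176 - 1*(-2646) = 176 + 2646 = 2822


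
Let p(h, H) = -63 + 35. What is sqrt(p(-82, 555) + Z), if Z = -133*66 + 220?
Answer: 9*I*sqrt(106) ≈ 92.661*I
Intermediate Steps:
p(h, H) = -28
Z = -8558 (Z = -8778 + 220 = -8558)
sqrt(p(-82, 555) + Z) = sqrt(-28 - 8558) = sqrt(-8586) = 9*I*sqrt(106)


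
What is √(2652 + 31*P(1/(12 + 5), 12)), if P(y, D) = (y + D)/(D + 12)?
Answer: √111013842/204 ≈ 51.649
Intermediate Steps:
P(y, D) = (D + y)/(12 + D)
√(2652 + 31*P(1/(12 + 5), 12)) = √(2652 + 31*((12 + 1/(12 + 5))/(12 + 12))) = √(2652 + 31*((12 + 1/17)/24)) = √(2652 + 31*((1/24)*(205/17))) = √(2652 + 31*(205/408)) = √(2652 + 6355/408) = √(1088371/408) = √111013842/204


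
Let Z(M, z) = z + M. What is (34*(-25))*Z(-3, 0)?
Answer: 2550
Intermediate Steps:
Z(M, z) = M + z
(34*(-25))*Z(-3, 0) = (34*(-25))*(-3 + 0) = -850*(-3) = 2550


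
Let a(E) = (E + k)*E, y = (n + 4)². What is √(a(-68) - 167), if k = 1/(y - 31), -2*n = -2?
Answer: √40215/3 ≈ 66.846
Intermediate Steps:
n = 1 (n = -½*(-2) = 1)
y = 25 (y = (1 + 4)² = 5² = 25)
k = -⅙ (k = 1/(25 - 31) = 1/(-6) = -⅙ ≈ -0.16667)
a(E) = E*(-⅙ + E) (a(E) = (E - ⅙)*E = (-⅙ + E)*E = E*(-⅙ + E))
√(a(-68) - 167) = √(-68*(-⅙ - 68) - 167) = √(-68*(-409/6) - 167) = √(13906/3 - 167) = √(13405/3) = √40215/3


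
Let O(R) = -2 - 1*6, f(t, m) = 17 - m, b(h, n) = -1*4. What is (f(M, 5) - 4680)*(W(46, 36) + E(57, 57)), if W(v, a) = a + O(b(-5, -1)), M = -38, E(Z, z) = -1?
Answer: -126036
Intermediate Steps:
b(h, n) = -4
O(R) = -8 (O(R) = -2 - 6 = -8)
W(v, a) = -8 + a (W(v, a) = a - 8 = -8 + a)
(f(M, 5) - 4680)*(W(46, 36) + E(57, 57)) = ((17 - 1*5) - 4680)*((-8 + 36) - 1) = ((17 - 5) - 4680)*(28 - 1) = (12 - 4680)*27 = -4668*27 = -126036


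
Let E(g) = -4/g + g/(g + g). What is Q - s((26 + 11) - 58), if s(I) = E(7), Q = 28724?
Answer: 402137/14 ≈ 28724.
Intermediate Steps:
E(g) = 1/2 - 4/g (E(g) = -4/g + g/((2*g)) = -4/g + g*(1/(2*g)) = -4/g + 1/2 = 1/2 - 4/g)
s(I) = -1/14 (s(I) = (1/2)*(-8 + 7)/7 = (1/2)*(1/7)*(-1) = -1/14)
Q - s((26 + 11) - 58) = 28724 - 1*(-1/14) = 28724 + 1/14 = 402137/14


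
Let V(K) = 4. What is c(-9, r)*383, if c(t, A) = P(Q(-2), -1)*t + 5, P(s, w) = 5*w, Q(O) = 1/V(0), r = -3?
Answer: 19150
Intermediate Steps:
Q(O) = 1/4
c(t, A) = 5 - 5*t (c(t, A) = (5*(-1))*t + 5 = -5*t + 5 = 5 - 5*t)
c(-9, r)*383 = (5 - 5*(-9))*383 = (5 + 45)*383 = 50*383 = 19150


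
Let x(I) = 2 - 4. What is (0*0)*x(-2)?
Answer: 0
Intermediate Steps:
x(I) = -2
(0*0)*x(-2) = (0*0)*(-2) = 0*(-2) = 0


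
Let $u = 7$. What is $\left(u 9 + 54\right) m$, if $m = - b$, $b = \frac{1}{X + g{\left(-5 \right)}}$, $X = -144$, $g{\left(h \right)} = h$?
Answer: $\frac{117}{149} \approx 0.78523$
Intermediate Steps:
$b = - \frac{1}{149}$ ($b = \frac{1}{-144 - 5} = \frac{1}{-149} = - \frac{1}{149} \approx -0.0067114$)
$m = \frac{1}{149}$ ($m = \left(-1\right) \left(- \frac{1}{149}\right) = \frac{1}{149} \approx 0.0067114$)
$\left(u 9 + 54\right) m = \left(7 \cdot 9 + 54\right) \frac{1}{149} = \left(63 + 54\right) \frac{1}{149} = 117 \cdot \frac{1}{149} = \frac{117}{149}$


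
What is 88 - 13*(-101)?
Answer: 1401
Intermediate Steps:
88 - 13*(-101) = 88 + 1313 = 1401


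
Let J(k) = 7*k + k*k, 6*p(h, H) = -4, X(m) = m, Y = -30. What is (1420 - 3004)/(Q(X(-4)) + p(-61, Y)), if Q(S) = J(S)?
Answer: 2376/19 ≈ 125.05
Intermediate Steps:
p(h, H) = -⅔ (p(h, H) = (⅙)*(-4) = -⅔)
J(k) = k² + 7*k (J(k) = 7*k + k² = k² + 7*k)
Q(S) = S*(7 + S)
(1420 - 3004)/(Q(X(-4)) + p(-61, Y)) = (1420 - 3004)/(-4*(7 - 4) - ⅔) = -1584/(-4*3 - ⅔) = -1584/(-12 - ⅔) = -1584/(-38/3) = -1584*(-3/38) = 2376/19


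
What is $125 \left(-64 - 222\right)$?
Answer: $-35750$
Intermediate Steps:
$125 \left(-64 - 222\right) = 125 \left(-286\right) = -35750$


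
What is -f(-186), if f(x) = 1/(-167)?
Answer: 1/167 ≈ 0.0059880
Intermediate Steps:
f(x) = -1/167
-f(-186) = -1*(-1/167) = 1/167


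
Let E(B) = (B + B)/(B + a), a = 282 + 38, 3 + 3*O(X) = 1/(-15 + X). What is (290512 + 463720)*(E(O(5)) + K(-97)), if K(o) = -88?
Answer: -635164411088/9569 ≈ -6.6377e+7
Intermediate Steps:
O(X) = -1 + 1/(3*(-15 + X))
a = 320
E(B) = 2*B/(320 + B) (E(B) = (B + B)/(B + 320) = (2*B)/(320 + B) = 2*B/(320 + B))
(290512 + 463720)*(E(O(5)) + K(-97)) = (290512 + 463720)*(2*((46/3 - 1*5)/(-15 + 5))/(320 + (46/3 - 1*5)/(-15 + 5)) - 88) = 754232*(2*((46/3 - 5)/(-10))/(320 + (46/3 - 5)/(-10)) - 88) = 754232*(2*(-⅒*31/3)/(320 - ⅒*31/3) - 88) = 754232*(2*(-31/30)/(320 - 31/30) - 88) = 754232*(2*(-31/30)/(9569/30) - 88) = 754232*(2*(-31/30)*(30/9569) - 88) = 754232*(-62/9569 - 88) = 754232*(-842134/9569) = -635164411088/9569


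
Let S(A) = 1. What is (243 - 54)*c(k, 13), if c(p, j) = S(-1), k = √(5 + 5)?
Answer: 189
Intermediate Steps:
k = √10 ≈ 3.1623
c(p, j) = 1
(243 - 54)*c(k, 13) = (243 - 54)*1 = 189*1 = 189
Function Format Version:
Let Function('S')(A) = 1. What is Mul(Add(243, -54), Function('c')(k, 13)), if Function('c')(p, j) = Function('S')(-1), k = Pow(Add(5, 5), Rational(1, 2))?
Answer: 189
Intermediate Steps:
k = Pow(10, Rational(1, 2)) ≈ 3.1623
Function('c')(p, j) = 1
Mul(Add(243, -54), Function('c')(k, 13)) = Mul(Add(243, -54), 1) = Mul(189, 1) = 189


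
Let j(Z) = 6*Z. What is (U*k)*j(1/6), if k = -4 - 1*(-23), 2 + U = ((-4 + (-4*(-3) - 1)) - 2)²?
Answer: 437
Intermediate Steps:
U = 23 (U = -2 + ((-4 + (-4*(-3) - 1)) - 2)² = -2 + ((-4 + (12 - 1)) - 2)² = -2 + ((-4 + 11) - 2)² = -2 + (7 - 2)² = -2 + 5² = -2 + 25 = 23)
k = 19 (k = -4 + 23 = 19)
(U*k)*j(1/6) = (23*19)*(6/6) = 437*(6*(⅙)) = 437*1 = 437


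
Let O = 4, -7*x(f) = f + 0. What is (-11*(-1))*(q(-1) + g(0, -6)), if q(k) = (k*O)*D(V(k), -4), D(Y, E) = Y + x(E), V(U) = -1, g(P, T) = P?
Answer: 132/7 ≈ 18.857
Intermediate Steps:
x(f) = -f/7 (x(f) = -(f + 0)/7 = -f/7)
D(Y, E) = Y - E/7
q(k) = -12*k/7 (q(k) = (k*4)*(-1 - 1/7*(-4)) = (4*k)*(-1 + 4/7) = (4*k)*(-3/7) = -12*k/7)
(-11*(-1))*(q(-1) + g(0, -6)) = (-11*(-1))*(-12/7*(-1) + 0) = 11*(12/7 + 0) = 11*(12/7) = 132/7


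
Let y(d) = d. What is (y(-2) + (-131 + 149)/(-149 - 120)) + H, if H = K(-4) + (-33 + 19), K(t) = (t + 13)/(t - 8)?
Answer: -18095/1076 ≈ -16.817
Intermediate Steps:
K(t) = (13 + t)/(-8 + t)
H = -59/4 (H = (13 - 4)/(-8 - 4) + (-33 + 19) = 9/(-12) - 14 = -1/12*9 - 14 = -3/4 - 14 = -59/4 ≈ -14.750)
(y(-2) + (-131 + 149)/(-149 - 120)) + H = (-2 + (-131 + 149)/(-149 - 120)) - 59/4 = (-2 + 18/(-269)) - 59/4 = (-2 + 18*(-1/269)) - 59/4 = (-2 - 18/269) - 59/4 = -556/269 - 59/4 = -18095/1076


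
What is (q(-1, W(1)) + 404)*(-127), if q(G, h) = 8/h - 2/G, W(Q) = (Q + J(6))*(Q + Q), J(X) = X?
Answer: -361442/7 ≈ -51635.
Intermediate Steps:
W(Q) = 2*Q*(6 + Q) (W(Q) = (Q + 6)*(Q + Q) = (6 + Q)*(2*Q) = 2*Q*(6 + Q))
q(G, h) = -2/G + 8/h
(q(-1, W(1)) + 404)*(-127) = ((-2/(-1) + 8/((2*1*(6 + 1)))) + 404)*(-127) = ((-2*(-1) + 8/((2*1*7))) + 404)*(-127) = ((2 + 8/14) + 404)*(-127) = ((2 + 8*(1/14)) + 404)*(-127) = ((2 + 4/7) + 404)*(-127) = (18/7 + 404)*(-127) = (2846/7)*(-127) = -361442/7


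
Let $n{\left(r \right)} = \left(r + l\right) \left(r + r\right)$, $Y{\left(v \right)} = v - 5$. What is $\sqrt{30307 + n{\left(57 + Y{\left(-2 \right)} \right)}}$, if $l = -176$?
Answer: $\sqrt{17707} \approx 133.07$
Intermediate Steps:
$Y{\left(v \right)} = -5 + v$
$n{\left(r \right)} = 2 r \left(-176 + r\right)$ ($n{\left(r \right)} = \left(r - 176\right) \left(r + r\right) = \left(-176 + r\right) 2 r = 2 r \left(-176 + r\right)$)
$\sqrt{30307 + n{\left(57 + Y{\left(-2 \right)} \right)}} = \sqrt{30307 + 2 \left(57 - 7\right) \left(-176 + \left(57 - 7\right)\right)} = \sqrt{30307 + 2 \cdot 50 \left(-176 + 50\right)} = \sqrt{30307 + 2 \cdot 50 \left(-126\right)} = \sqrt{30307 - 12600} = \sqrt{17707}$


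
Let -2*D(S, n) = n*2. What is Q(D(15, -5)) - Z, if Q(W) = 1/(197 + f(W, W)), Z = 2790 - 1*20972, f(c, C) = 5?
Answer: 3672765/202 ≈ 18182.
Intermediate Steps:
Z = -18182 (Z = 2790 - 20972 = -18182)
D(S, n) = -n (D(S, n) = -n*2/2 = -n)
Q(W) = 1/202 (Q(W) = 1/(197 + 5) = 1/202)
Q(D(15, -5)) - Z = 1/202 - 1*(-18182) = 1/202 + 18182 = 3672765/202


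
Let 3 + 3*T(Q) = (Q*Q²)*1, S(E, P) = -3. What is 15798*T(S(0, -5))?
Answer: -157980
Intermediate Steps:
T(Q) = -1 + Q³/3 (T(Q) = -1 + ((Q*Q²)*1)/3 = -1 + (Q³*1)/3 = -1 + Q³/3)
15798*T(S(0, -5)) = 15798*(-1 + (⅓)*(-3)³) = 15798*(-1 + (⅓)*(-27)) = 15798*(-1 - 9) = 15798*(-10) = -157980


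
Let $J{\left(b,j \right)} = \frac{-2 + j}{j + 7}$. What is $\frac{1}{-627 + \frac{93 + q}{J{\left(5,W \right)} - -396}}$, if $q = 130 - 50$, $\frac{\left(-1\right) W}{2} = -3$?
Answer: $- \frac{5152}{3228055} \approx -0.001596$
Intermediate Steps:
$W = 6$ ($W = \left(-2\right) \left(-3\right) = 6$)
$J{\left(b,j \right)} = \frac{-2 + j}{7 + j}$
$q = 80$ ($q = 130 - 50 = 80$)
$\frac{1}{-627 + \frac{93 + q}{J{\left(5,W \right)} - -396}} = \frac{1}{-627 + \frac{93 + 80}{\frac{-2 + 6}{7 + 6} - -396}} = \frac{1}{-627 + \frac{173}{\frac{1}{13} \cdot 4 + 396}} = \frac{1}{-627 + \frac{173}{\frac{4}{13} + 396}} = \frac{1}{-627 + \frac{173}{\frac{5152}{13}}} = \frac{1}{-627 + 173 \cdot \frac{13}{5152}} = \frac{1}{-627 + \frac{2249}{5152}} = \frac{1}{- \frac{3228055}{5152}} = - \frac{5152}{3228055}$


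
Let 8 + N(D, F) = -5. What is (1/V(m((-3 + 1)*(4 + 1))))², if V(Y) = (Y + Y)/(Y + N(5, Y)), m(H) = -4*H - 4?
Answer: 529/5184 ≈ 0.10204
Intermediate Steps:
N(D, F) = -13 (N(D, F) = -8 - 5 = -13)
m(H) = -4 - 4*H
V(Y) = 2*Y/(-13 + Y) (V(Y) = (Y + Y)/(Y - 13) = (2*Y)/(-13 + Y) = 2*Y/(-13 + Y))
(1/V(m((-3 + 1)*(4 + 1))))² = (1/(2*(-4 - 4*(-3 + 1)*(4 + 1))/(-13 + (-4 - 4*(-3 + 1)*(4 + 1)))))² = (1/(2*(-4 - (-8)*5)/(-13 + (-4 - (-8)*5))))² = (1/(2*(-4 - 4*(-10))/(-13 + (-4 - 4*(-10)))))² = (1/(2*(-4 + 40)/(-13 + (-4 + 40))))² = (1/(2*36/(-13 + 36)))² = (1/(2*36/23))² = (1/(2*36*(1/23)))² = (1/(72/23))² = (23/72)² = 529/5184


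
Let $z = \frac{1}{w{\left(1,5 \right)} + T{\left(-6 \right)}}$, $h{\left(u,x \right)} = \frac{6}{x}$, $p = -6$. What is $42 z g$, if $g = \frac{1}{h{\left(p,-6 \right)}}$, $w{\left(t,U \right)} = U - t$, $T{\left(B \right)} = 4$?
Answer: $- \frac{21}{4} \approx -5.25$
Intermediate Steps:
$z = \frac{1}{8}$ ($z = \frac{1}{\left(5 - 1\right) + 4} = \frac{1}{4 + 4} = \frac{1}{8} \approx 0.125$)
$g = -1$ ($g = \frac{1}{6 \frac{1}{-6}} = \frac{1}{6 \left(- \frac{1}{6}\right)} = \frac{1}{-1} = -1$)
$42 z g = 42 \cdot \frac{1}{8} \left(-1\right) = \frac{21}{4} \left(-1\right) = - \frac{21}{4}$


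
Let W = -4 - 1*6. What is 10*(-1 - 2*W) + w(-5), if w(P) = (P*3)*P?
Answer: 265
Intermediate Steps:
W = -10 (W = -4 - 6 = -10)
w(P) = 3*P**2 (w(P) = (3*P)*P = 3*P**2)
10*(-1 - 2*W) + w(-5) = 10*(-1 - 2*(-10)) + 3*(-5)**2 = 10*(-1 + 20) + 3*25 = 10*19 + 75 = 190 + 75 = 265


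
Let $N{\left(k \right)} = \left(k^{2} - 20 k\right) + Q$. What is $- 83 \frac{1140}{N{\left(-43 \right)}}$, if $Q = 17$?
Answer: $- \frac{47310}{1363} \approx -34.71$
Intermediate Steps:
$N{\left(k \right)} = 17 + k^{2} - 20 k$ ($N{\left(k \right)} = \left(k^{2} - 20 k\right) + 17 = 17 + k^{2} - 20 k$)
$- 83 \frac{1140}{N{\left(-43 \right)}} = - 83 \frac{1140}{17 + \left(-43\right)^{2} - -860} = - 83 \frac{1140}{17 + 1849 + 860} = - 83 \cdot \frac{1140}{2726} = - 83 \cdot 1140 \cdot \frac{1}{2726} = \left(-83\right) \frac{570}{1363} = - \frac{47310}{1363}$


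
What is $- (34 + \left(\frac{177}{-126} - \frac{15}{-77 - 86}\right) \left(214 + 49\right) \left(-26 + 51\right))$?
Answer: $\frac{58856761}{6846} \approx 8597.3$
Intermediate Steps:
$- (34 + \left(\frac{177}{-126} - \frac{15}{-77 - 86}\right) \left(214 + 49\right) \left(-26 + 51\right)) = - (34 + \left(177 \left(- \frac{1}{126}\right) - \frac{15}{-77 - 86}\right) 263 \cdot 25) = - (34 + \left(- \frac{59}{42} - \frac{15}{-163}\right) 6575) = - (34 + \left(- \frac{59}{42} - - \frac{15}{163}\right) 6575) = - (34 + \left(- \frac{59}{42} + \frac{15}{163}\right) 6575) = - (34 - \frac{59089525}{6846}) = \left(-1\right) \left(- \frac{58856761}{6846}\right) = \frac{58856761}{6846}$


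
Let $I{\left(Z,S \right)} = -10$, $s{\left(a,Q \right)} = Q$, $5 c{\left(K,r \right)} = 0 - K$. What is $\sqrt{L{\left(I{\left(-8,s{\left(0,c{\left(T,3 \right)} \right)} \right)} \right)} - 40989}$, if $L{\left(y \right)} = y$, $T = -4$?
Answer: $i \sqrt{40999} \approx 202.48 i$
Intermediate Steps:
$c{\left(K,r \right)} = - \frac{K}{5}$ ($c{\left(K,r \right)} = \frac{0 - K}{5} = \frac{\left(-1\right) K}{5} = - \frac{K}{5}$)
$\sqrt{L{\left(I{\left(-8,s{\left(0,c{\left(T,3 \right)} \right)} \right)} \right)} - 40989} = \sqrt{-10 - 40989} = \sqrt{-40999} = i \sqrt{40999}$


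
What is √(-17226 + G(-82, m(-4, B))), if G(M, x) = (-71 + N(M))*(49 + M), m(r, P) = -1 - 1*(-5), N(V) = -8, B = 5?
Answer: I*√14619 ≈ 120.91*I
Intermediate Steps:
m(r, P) = 4 (m(r, P) = -1 + 5 = 4)
G(M, x) = -3871 - 79*M (G(M, x) = (-71 - 8)*(49 + M) = -79*(49 + M) = -3871 - 79*M)
√(-17226 + G(-82, m(-4, B))) = √(-17226 + (-3871 - 79*(-82))) = √(-17226 + (-3871 + 6478)) = √(-17226 + 2607) = √(-14619) = I*√14619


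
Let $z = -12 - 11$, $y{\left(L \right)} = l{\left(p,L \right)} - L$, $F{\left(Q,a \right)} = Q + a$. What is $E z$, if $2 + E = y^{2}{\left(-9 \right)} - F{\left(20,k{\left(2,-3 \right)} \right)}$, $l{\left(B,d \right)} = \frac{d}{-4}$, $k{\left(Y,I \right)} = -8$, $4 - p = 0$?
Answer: $- \frac{41423}{16} \approx -2588.9$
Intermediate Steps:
$p = 4$ ($p = 4 - 0 = 4 + 0 = 4$)
$l{\left(B,d \right)} = - \frac{d}{4}$ ($l{\left(B,d \right)} = d \left(- \frac{1}{4}\right) = - \frac{d}{4}$)
$y{\left(L \right)} = - \frac{5 L}{4}$ ($y{\left(L \right)} = - \frac{L}{4} - L = - \frac{5 L}{4}$)
$E = \frac{1801}{16}$ ($E = -2 + \left(\left(\left(- \frac{5}{4}\right) \left(-9\right)\right)^{2} - \left(20 - 8\right)\right) = -2 + \left(\left(\frac{45}{4}\right)^{2} - 12\right) = -2 + \left(\frac{2025}{16} - 12\right) = -2 + \frac{1833}{16} = \frac{1801}{16} \approx 112.56$)
$z = -23$ ($z = -12 - 11 = -23$)
$E z = \frac{1801}{16} \left(-23\right) = - \frac{41423}{16}$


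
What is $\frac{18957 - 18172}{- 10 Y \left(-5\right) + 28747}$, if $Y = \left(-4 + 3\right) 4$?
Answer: $\frac{785}{28547} \approx 0.027499$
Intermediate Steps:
$Y = -4$ ($Y = \left(-1\right) 4 = -4$)
$\frac{18957 - 18172}{- 10 Y \left(-5\right) + 28747} = \frac{18957 - 18172}{\left(-10\right) \left(-4\right) \left(-5\right) + 28747} = \frac{785}{40 \left(-5\right) + 28747} = \frac{785}{-200 + 28747} = \frac{785}{28547}$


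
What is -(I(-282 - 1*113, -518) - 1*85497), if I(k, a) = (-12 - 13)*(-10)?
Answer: 85247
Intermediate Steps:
I(k, a) = 250 (I(k, a) = -25*(-10) = 250)
-(I(-282 - 1*113, -518) - 1*85497) = -(250 - 1*85497) = -(250 - 85497) = -1*(-85247) = 85247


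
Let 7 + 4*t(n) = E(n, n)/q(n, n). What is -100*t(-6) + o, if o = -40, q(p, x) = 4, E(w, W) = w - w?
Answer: 135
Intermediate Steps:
E(w, W) = 0
t(n) = -7/4 (t(n) = -7/4 + (0/4)/4 = -7/4 + (0*(1/4))/4 = -7/4 + (1/4)*0 = -7/4 + 0 = -7/4)
-100*t(-6) + o = -100*(-7/4) - 40 = 175 - 40 = 135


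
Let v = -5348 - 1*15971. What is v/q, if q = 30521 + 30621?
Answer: -21319/61142 ≈ -0.34868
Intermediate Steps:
q = 61142
v = -21319 (v = -5348 - 15971 = -21319)
v/q = -21319/61142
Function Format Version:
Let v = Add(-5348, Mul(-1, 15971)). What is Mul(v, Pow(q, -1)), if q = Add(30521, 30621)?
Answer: Rational(-21319, 61142) ≈ -0.34868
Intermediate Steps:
q = 61142
v = -21319 (v = Add(-5348, -15971) = -21319)
Mul(v, Pow(q, -1)) = Mul(-21319, Pow(61142, -1)) = Mul(-21319, Rational(1, 61142)) = Rational(-21319, 61142)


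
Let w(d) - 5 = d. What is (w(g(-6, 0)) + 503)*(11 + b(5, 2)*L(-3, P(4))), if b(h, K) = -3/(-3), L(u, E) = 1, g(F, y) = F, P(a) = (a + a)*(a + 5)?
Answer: 6024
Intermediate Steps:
P(a) = 2*a*(5 + a) (P(a) = (2*a)*(5 + a) = 2*a*(5 + a))
b(h, K) = 1 (b(h, K) = -3*(-⅓) = 1)
w(d) = 5 + d
(w(g(-6, 0)) + 503)*(11 + b(5, 2)*L(-3, P(4))) = ((5 - 6) + 503)*(11 + 1*1) = (-1 + 503)*(11 + 1) = 502*12 = 6024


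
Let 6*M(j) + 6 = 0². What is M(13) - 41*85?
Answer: -3486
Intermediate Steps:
M(j) = -1 (M(j) = -1 + (⅙)*0² = -1 + (⅙)*0 = -1 + 0 = -1)
M(13) - 41*85 = -1 - 41*85 = -1 - 3485 = -3486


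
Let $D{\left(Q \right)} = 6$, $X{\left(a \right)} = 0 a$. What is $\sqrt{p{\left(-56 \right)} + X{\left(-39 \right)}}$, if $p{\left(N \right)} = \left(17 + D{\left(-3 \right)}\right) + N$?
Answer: $i \sqrt{33} \approx 5.7446 i$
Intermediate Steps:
$X{\left(a \right)} = 0$
$p{\left(N \right)} = 23 + N$ ($p{\left(N \right)} = \left(17 + 6\right) + N = 23 + N$)
$\sqrt{p{\left(-56 \right)} + X{\left(-39 \right)}} = \sqrt{\left(23 - 56\right) + 0} = \sqrt{-33 + 0} = \sqrt{-33} = i \sqrt{33}$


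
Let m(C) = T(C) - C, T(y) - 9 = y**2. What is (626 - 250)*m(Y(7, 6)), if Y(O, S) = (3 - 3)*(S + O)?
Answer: 3384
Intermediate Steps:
T(y) = 9 + y**2
Y(O, S) = 0 (Y(O, S) = 0*(O + S) = 0)
m(C) = 9 + C**2 - C (m(C) = (9 + C**2) - C = 9 + C**2 - C)
(626 - 250)*m(Y(7, 6)) = (626 - 250)*(9 + 0**2 - 1*0) = 376*(9 + 0 + 0) = 376*9 = 3384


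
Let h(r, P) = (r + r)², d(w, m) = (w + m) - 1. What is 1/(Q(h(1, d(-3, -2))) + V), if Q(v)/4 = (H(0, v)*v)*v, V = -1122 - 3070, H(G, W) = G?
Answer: -1/4192 ≈ -0.00023855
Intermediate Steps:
d(w, m) = -1 + m + w (d(w, m) = (m + w) - 1 = -1 + m + w)
V = -4192
h(r, P) = 4*r² (h(r, P) = (2*r)² = 4*r²)
Q(v) = 0 (Q(v) = 4*((0*v)*v) = 4*(0*v) = 4*0 = 0)
1/(Q(h(1, d(-3, -2))) + V) = 1/(0 - 4192) = 1/(-4192) = -1/4192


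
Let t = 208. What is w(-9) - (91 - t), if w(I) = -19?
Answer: 98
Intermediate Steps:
w(-9) - (91 - t) = -19 - (91 - 1*208) = -19 - (91 - 208) = -19 - 1*(-117) = -19 + 117 = 98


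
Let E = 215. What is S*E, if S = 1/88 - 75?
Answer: -1418785/88 ≈ -16123.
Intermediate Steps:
S = -6599/88 (S = 1/88 - 75 = -6599/88 ≈ -74.989)
S*E = -6599/88*215 = -1418785/88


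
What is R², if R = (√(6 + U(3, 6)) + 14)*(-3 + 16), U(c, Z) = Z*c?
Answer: 37180 + 9464*√6 ≈ 60362.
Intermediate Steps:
R = 182 + 26*√6 (R = (√(6 + 6*3) + 14)*(-3 + 16) = (√(6 + 18) + 14)*13 = (√24 + 14)*13 = (2*√6 + 14)*13 = (14 + 2*√6)*13 = 182 + 26*√6 ≈ 245.69)
R² = (182 + 26*√6)²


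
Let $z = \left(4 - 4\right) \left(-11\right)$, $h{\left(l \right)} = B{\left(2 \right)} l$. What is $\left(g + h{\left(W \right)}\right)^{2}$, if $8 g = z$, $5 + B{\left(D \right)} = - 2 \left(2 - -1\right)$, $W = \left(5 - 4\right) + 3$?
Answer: $1936$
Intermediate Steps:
$W = 4$ ($W = 1 + 3 = 4$)
$B{\left(D \right)} = -11$ ($B{\left(D \right)} = -5 - 2 \left(2 - -1\right) = -5 - 2 \left(2 + 1\right) = -5 - 6 = -11$)
$h{\left(l \right)} = - 11 l$
$z = 0$ ($z = 0 \left(-11\right) = 0$)
$g = 0$ ($g = \frac{1}{8} \cdot 0 = 0$)
$\left(g + h{\left(W \right)}\right)^{2} = \left(0 - 44\right)^{2} = \left(-44\right)^{2} = 1936$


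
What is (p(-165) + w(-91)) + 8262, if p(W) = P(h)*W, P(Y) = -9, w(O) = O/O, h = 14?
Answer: 9748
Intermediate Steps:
w(O) = 1
p(W) = -9*W
(p(-165) + w(-91)) + 8262 = (-9*(-165) + 1) + 8262 = (1485 + 1) + 8262 = 1486 + 8262 = 9748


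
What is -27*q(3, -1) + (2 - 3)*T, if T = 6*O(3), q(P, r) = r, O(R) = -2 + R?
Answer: 21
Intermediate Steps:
T = 6 (T = 6*(-2 + 3) = 6*1 = 6)
-27*q(3, -1) + (2 - 3)*T = -27*(-1) + (2 - 3)*6 = 27 - 1*6 = 27 - 6 = 21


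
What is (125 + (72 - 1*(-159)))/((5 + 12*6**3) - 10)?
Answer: 356/2587 ≈ 0.13761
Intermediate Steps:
(125 + (72 - 1*(-159)))/((5 + 12*6**3) - 10) = (125 + (72 + 159))/((5 + 12*216) - 10) = (125 + 231)/((5 + 2592) - 10) = 356/(2597 - 10) = 356/2587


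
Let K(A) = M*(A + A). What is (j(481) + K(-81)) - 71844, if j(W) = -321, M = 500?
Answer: -153165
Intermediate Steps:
K(A) = 1000*A (K(A) = 500*(A + A) = 500*(2*A) = 1000*A)
(j(481) + K(-81)) - 71844 = (-321 + 1000*(-81)) - 71844 = (-321 - 81000) - 71844 = -81321 - 71844 = -153165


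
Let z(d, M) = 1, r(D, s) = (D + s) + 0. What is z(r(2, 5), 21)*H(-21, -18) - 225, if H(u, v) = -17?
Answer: -242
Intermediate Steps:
r(D, s) = D + s
z(r(2, 5), 21)*H(-21, -18) - 225 = 1*(-17) - 225 = -17 - 225 = -242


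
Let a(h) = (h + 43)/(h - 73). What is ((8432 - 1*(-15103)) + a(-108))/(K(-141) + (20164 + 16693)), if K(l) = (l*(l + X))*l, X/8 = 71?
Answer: 1064975/385803491 ≈ 0.0027604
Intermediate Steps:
X = 568 (X = 8*71 = 568)
a(h) = (43 + h)/(-73 + h)
K(l) = l²*(568 + l) (K(l) = (l*(l + 568))*l = (l*(568 + l))*l = l²*(568 + l))
((8432 - 1*(-15103)) + a(-108))/(K(-141) + (20164 + 16693)) = ((8432 - 1*(-15103)) + (43 - 108)/(-73 - 108))/((-141)²*(568 - 141) + (20164 + 16693)) = ((8432 + 15103) - 65/(-181))/(19881*427 + 36857) = (23535 - 1/181*(-65))/(8489187 + 36857) = (23535 + 65/181)/8526044 = (4259900/181)*(1/8526044) = 1064975/385803491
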